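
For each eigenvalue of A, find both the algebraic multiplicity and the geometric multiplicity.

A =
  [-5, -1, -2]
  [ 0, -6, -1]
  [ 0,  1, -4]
λ = -5: alg = 3, geom = 1

Step 1 — factor the characteristic polynomial to read off the algebraic multiplicities:
  χ_A(x) = (x + 5)^3

Step 2 — compute geometric multiplicities via the rank-nullity identity g(λ) = n − rank(A − λI):
  rank(A − (-5)·I) = 2, so dim ker(A − (-5)·I) = n − 2 = 1

Summary:
  λ = -5: algebraic multiplicity = 3, geometric multiplicity = 1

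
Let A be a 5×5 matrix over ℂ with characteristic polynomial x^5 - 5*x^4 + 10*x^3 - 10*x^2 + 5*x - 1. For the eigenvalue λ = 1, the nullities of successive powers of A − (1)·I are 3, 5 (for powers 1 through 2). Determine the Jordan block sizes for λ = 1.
Block sizes for λ = 1: [2, 2, 1]

From the dimensions of kernels of powers, the number of Jordan blocks of size at least j is d_j − d_{j−1} where d_j = dim ker(N^j) (with d_0 = 0). Computing the differences gives [3, 2].
The number of blocks of size exactly k is (#blocks of size ≥ k) − (#blocks of size ≥ k + 1), so the partition is: 1 block(s) of size 1, 2 block(s) of size 2.
In nonincreasing order the block sizes are [2, 2, 1].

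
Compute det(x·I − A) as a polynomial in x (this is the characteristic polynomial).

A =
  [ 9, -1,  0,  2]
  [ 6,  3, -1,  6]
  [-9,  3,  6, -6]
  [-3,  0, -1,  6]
x^4 - 24*x^3 + 216*x^2 - 864*x + 1296

Expanding det(x·I − A) (e.g. by cofactor expansion or by noting that A is similar to its Jordan form J, which has the same characteristic polynomial as A) gives
  χ_A(x) = x^4 - 24*x^3 + 216*x^2 - 864*x + 1296
which factors as (x - 6)^4. The eigenvalues (with algebraic multiplicities) are λ = 6 with multiplicity 4.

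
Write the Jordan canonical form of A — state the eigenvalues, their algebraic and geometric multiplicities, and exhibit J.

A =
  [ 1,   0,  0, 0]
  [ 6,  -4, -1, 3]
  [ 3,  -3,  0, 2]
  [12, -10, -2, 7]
J_3(1) ⊕ J_1(1)

The characteristic polynomial is
  det(x·I − A) = x^4 - 4*x^3 + 6*x^2 - 4*x + 1 = (x - 1)^4

Eigenvalues and multiplicities (the geometric multiplicity of λ is n − rank(A − λI), which equals the number of Jordan blocks for λ):
  λ = 1: algebraic multiplicity = 4, geometric multiplicity = 2

Determining the block sizes for each eigenvalue:
  λ = 1: with am = 4 and gm = 2, the partition is not yet determined (e.g. several partitions of 4 into 2 parts exist). Let N = A − (1)·I. Computing rank(N^1) = 2, rank(N^2) = 1, rank(N^3) = 0; the number of blocks of size ≥ j is rank(N^{j−1}) − rank(N^j), giving [2, 1, 1]. So we have 1 block(s) of size 3, 1 block(s) of size 1 → block sizes [3, 1]

Assembling the blocks gives a Jordan form
J =
  [1, 1, 0, 0]
  [0, 1, 1, 0]
  [0, 0, 1, 0]
  [0, 0, 0, 1]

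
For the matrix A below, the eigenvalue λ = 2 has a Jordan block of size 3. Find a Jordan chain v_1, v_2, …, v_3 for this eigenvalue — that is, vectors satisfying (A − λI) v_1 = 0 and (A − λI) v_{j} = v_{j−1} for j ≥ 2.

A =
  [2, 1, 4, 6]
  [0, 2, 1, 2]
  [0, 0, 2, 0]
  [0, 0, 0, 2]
A Jordan chain for λ = 2 of length 3:
v_1 = (1, 0, 0, 0)ᵀ
v_2 = (4, 1, 0, 0)ᵀ
v_3 = (0, 0, 1, 0)ᵀ

Let N = A − (2)·I. We want v_3 with N^3 v_3 = 0 but N^2 v_3 ≠ 0; then v_{j-1} := N · v_j for j = 3, …, 2.

Pick v_3 = (0, 0, 1, 0)ᵀ.
Then v_2 = N · v_3 = (4, 1, 0, 0)ᵀ.
Then v_1 = N · v_2 = (1, 0, 0, 0)ᵀ.

Sanity check: (A − (2)·I) v_1 = (0, 0, 0, 0)ᵀ = 0. ✓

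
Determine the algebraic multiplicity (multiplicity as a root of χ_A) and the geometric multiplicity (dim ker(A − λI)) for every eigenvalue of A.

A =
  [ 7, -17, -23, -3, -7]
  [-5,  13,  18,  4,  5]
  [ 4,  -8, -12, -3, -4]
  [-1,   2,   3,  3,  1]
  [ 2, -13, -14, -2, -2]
λ = 0: alg = 2, geom = 1; λ = 3: alg = 3, geom = 1

Step 1 — factor the characteristic polynomial to read off the algebraic multiplicities:
  χ_A(x) = x^2*(x - 3)^3

Step 2 — compute geometric multiplicities via the rank-nullity identity g(λ) = n − rank(A − λI):
  rank(A − (0)·I) = 4, so dim ker(A − (0)·I) = n − 4 = 1
  rank(A − (3)·I) = 4, so dim ker(A − (3)·I) = n − 4 = 1

Summary:
  λ = 0: algebraic multiplicity = 2, geometric multiplicity = 1
  λ = 3: algebraic multiplicity = 3, geometric multiplicity = 1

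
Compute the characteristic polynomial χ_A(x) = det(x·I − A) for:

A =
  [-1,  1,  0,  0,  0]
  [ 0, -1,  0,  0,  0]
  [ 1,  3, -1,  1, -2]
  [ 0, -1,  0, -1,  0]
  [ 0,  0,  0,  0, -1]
x^5 + 5*x^4 + 10*x^3 + 10*x^2 + 5*x + 1

Expanding det(x·I − A) (e.g. by cofactor expansion or by noting that A is similar to its Jordan form J, which has the same characteristic polynomial as A) gives
  χ_A(x) = x^5 + 5*x^4 + 10*x^3 + 10*x^2 + 5*x + 1
which factors as (x + 1)^5. The eigenvalues (with algebraic multiplicities) are λ = -1 with multiplicity 5.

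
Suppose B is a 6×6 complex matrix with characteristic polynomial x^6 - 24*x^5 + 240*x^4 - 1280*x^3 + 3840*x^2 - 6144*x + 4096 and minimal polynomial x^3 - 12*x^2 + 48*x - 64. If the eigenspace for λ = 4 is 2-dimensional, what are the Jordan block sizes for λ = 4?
Block sizes for λ = 4: [3, 3]

Step 1 — from the characteristic polynomial, algebraic multiplicity of λ = 4 is 6. From dim ker(B − (4)·I) = 2, there are exactly 2 Jordan blocks for λ = 4.
Step 2 — from the minimal polynomial, the factor (x − 4)^3 tells us the largest block for λ = 4 has size 3.
Step 3 — with total size 6, 2 blocks, and largest block 3, the block sizes (in nonincreasing order) are [3, 3].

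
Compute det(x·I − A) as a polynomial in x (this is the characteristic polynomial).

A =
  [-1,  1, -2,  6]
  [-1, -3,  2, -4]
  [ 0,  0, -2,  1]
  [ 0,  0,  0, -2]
x^4 + 8*x^3 + 24*x^2 + 32*x + 16

Expanding det(x·I − A) (e.g. by cofactor expansion or by noting that A is similar to its Jordan form J, which has the same characteristic polynomial as A) gives
  χ_A(x) = x^4 + 8*x^3 + 24*x^2 + 32*x + 16
which factors as (x + 2)^4. The eigenvalues (with algebraic multiplicities) are λ = -2 with multiplicity 4.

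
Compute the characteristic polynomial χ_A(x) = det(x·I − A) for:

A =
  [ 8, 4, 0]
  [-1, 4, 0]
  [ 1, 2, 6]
x^3 - 18*x^2 + 108*x - 216

Expanding det(x·I − A) (e.g. by cofactor expansion or by noting that A is similar to its Jordan form J, which has the same characteristic polynomial as A) gives
  χ_A(x) = x^3 - 18*x^2 + 108*x - 216
which factors as (x - 6)^3. The eigenvalues (with algebraic multiplicities) are λ = 6 with multiplicity 3.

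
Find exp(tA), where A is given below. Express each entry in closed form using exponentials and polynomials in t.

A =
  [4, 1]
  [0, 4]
e^{tA} =
  [exp(4*t), t*exp(4*t)]
  [0, exp(4*t)]

Strategy: write A = P · J · P⁻¹ where J is a Jordan canonical form, so e^{tA} = P · e^{tJ} · P⁻¹, and e^{tJ} can be computed block-by-block.

A has Jordan form
J =
  [4, 1]
  [0, 4]
(up to reordering of blocks).

Per-block formulas:
  For a 2×2 Jordan block J_2(4): exp(t · J_2(4)) = e^(4t)·(I + t·N), where N is the 2×2 nilpotent shift.

After assembling e^{tJ} and conjugating by P, we get:

e^{tA} =
  [exp(4*t), t*exp(4*t)]
  [0, exp(4*t)]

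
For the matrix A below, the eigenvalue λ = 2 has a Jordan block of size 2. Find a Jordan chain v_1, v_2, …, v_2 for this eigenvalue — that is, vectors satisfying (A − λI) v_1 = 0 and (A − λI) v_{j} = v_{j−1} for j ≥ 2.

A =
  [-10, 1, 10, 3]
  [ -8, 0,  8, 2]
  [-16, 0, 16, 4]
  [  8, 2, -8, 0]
A Jordan chain for λ = 2 of length 2:
v_1 = (-12, -8, -16, 8)ᵀ
v_2 = (1, 0, 0, 0)ᵀ

Let N = A − (2)·I. We want v_2 with N^2 v_2 = 0 but N^1 v_2 ≠ 0; then v_{j-1} := N · v_j for j = 2, …, 2.

Pick v_2 = (1, 0, 0, 0)ᵀ.
Then v_1 = N · v_2 = (-12, -8, -16, 8)ᵀ.

Sanity check: (A − (2)·I) v_1 = (0, 0, 0, 0)ᵀ = 0. ✓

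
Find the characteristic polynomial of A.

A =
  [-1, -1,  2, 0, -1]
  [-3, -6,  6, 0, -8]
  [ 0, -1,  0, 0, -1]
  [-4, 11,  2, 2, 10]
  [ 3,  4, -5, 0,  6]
x^5 - x^4 - 5*x^3 + x^2 + 8*x + 4

Expanding det(x·I − A) (e.g. by cofactor expansion or by noting that A is similar to its Jordan form J, which has the same characteristic polynomial as A) gives
  χ_A(x) = x^5 - x^4 - 5*x^3 + x^2 + 8*x + 4
which factors as (x - 2)^2*(x + 1)^3. The eigenvalues (with algebraic multiplicities) are λ = -1 with multiplicity 3, λ = 2 with multiplicity 2.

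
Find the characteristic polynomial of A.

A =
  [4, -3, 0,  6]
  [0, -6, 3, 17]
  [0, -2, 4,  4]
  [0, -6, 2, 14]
x^4 - 16*x^3 + 96*x^2 - 256*x + 256

Expanding det(x·I − A) (e.g. by cofactor expansion or by noting that A is similar to its Jordan form J, which has the same characteristic polynomial as A) gives
  χ_A(x) = x^4 - 16*x^3 + 96*x^2 - 256*x + 256
which factors as (x - 4)^4. The eigenvalues (with algebraic multiplicities) are λ = 4 with multiplicity 4.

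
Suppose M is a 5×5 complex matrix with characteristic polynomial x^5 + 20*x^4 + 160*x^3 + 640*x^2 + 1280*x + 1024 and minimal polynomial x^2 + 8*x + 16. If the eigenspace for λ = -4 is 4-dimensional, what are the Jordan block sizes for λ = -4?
Block sizes for λ = -4: [2, 1, 1, 1]

Step 1 — from the characteristic polynomial, algebraic multiplicity of λ = -4 is 5. From dim ker(M − (-4)·I) = 4, there are exactly 4 Jordan blocks for λ = -4.
Step 2 — from the minimal polynomial, the factor (x + 4)^2 tells us the largest block for λ = -4 has size 2.
Step 3 — with total size 5, 4 blocks, and largest block 2, the block sizes (in nonincreasing order) are [2, 1, 1, 1].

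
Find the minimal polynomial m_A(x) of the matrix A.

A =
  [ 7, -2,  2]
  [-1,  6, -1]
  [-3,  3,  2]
x^2 - 10*x + 25

The characteristic polynomial is χ_A(x) = (x - 5)^3, so the eigenvalues are known. The minimal polynomial is
  m_A(x) = Π_λ (x − λ)^{k_λ}
where k_λ is the size of the *largest* Jordan block for λ (equivalently, the smallest k with (A − λI)^k v = 0 for every generalised eigenvector v of λ).

  λ = 5: largest Jordan block has size 2, contributing (x − 5)^2

So m_A(x) = (x - 5)^2 = x^2 - 10*x + 25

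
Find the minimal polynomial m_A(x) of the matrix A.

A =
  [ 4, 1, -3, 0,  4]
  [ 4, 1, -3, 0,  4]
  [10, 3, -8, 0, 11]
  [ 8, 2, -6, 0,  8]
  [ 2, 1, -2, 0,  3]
x^3

The characteristic polynomial is χ_A(x) = x^5, so the eigenvalues are known. The minimal polynomial is
  m_A(x) = Π_λ (x − λ)^{k_λ}
where k_λ is the size of the *largest* Jordan block for λ (equivalently, the smallest k with (A − λI)^k v = 0 for every generalised eigenvector v of λ).

  λ = 0: largest Jordan block has size 3, contributing (x − 0)^3

So m_A(x) = x^3 = x^3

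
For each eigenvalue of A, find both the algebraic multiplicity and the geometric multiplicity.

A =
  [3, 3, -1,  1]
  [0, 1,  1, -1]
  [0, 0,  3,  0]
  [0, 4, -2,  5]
λ = 3: alg = 4, geom = 2

Step 1 — factor the characteristic polynomial to read off the algebraic multiplicities:
  χ_A(x) = (x - 3)^4

Step 2 — compute geometric multiplicities via the rank-nullity identity g(λ) = n − rank(A − λI):
  rank(A − (3)·I) = 2, so dim ker(A − (3)·I) = n − 2 = 2

Summary:
  λ = 3: algebraic multiplicity = 4, geometric multiplicity = 2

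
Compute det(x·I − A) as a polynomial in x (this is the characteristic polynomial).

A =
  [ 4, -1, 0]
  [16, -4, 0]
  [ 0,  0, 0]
x^3

Expanding det(x·I − A) (e.g. by cofactor expansion or by noting that A is similar to its Jordan form J, which has the same characteristic polynomial as A) gives
  χ_A(x) = x^3
which factors as x^3. The eigenvalues (with algebraic multiplicities) are λ = 0 with multiplicity 3.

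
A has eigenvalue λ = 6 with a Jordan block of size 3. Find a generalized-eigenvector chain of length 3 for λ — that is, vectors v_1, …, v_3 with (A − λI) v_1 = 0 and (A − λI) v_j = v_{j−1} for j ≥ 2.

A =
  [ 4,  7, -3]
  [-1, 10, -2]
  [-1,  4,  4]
A Jordan chain for λ = 6 of length 3:
v_1 = (2, 1, 1)ᵀ
v_2 = (7, 4, 4)ᵀ
v_3 = (0, 1, 0)ᵀ

Let N = A − (6)·I. We want v_3 with N^3 v_3 = 0 but N^2 v_3 ≠ 0; then v_{j-1} := N · v_j for j = 3, …, 2.

Pick v_3 = (0, 1, 0)ᵀ.
Then v_2 = N · v_3 = (7, 4, 4)ᵀ.
Then v_1 = N · v_2 = (2, 1, 1)ᵀ.

Sanity check: (A − (6)·I) v_1 = (0, 0, 0)ᵀ = 0. ✓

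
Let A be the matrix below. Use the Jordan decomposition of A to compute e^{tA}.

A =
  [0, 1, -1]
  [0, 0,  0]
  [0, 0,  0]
e^{tA} =
  [1, t, -t]
  [0, 1, 0]
  [0, 0, 1]

Strategy: write A = P · J · P⁻¹ where J is a Jordan canonical form, so e^{tA} = P · e^{tJ} · P⁻¹, and e^{tJ} can be computed block-by-block.

A has Jordan form
J =
  [0, 1, 0]
  [0, 0, 0]
  [0, 0, 0]
(up to reordering of blocks).

Per-block formulas:
  For a 2×2 Jordan block J_2(0): exp(t · J_2(0)) = e^(0t)·(I + t·N), where N is the 2×2 nilpotent shift.
  For a 1×1 block at λ = 0: exp(t · [0]) = [e^(0t)].

After assembling e^{tJ} and conjugating by P, we get:

e^{tA} =
  [1, t, -t]
  [0, 1, 0]
  [0, 0, 1]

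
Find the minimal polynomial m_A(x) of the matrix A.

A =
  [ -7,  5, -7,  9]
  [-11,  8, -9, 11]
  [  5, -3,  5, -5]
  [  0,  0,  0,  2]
x^3 - 6*x^2 + 12*x - 8

The characteristic polynomial is χ_A(x) = (x - 2)^4, so the eigenvalues are known. The minimal polynomial is
  m_A(x) = Π_λ (x − λ)^{k_λ}
where k_λ is the size of the *largest* Jordan block for λ (equivalently, the smallest k with (A − λI)^k v = 0 for every generalised eigenvector v of λ).

  λ = 2: largest Jordan block has size 3, contributing (x − 2)^3

So m_A(x) = (x - 2)^3 = x^3 - 6*x^2 + 12*x - 8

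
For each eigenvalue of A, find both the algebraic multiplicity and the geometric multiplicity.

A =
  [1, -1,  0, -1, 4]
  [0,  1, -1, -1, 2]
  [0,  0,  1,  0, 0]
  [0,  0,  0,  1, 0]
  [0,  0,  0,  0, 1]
λ = 1: alg = 5, geom = 3

Step 1 — factor the characteristic polynomial to read off the algebraic multiplicities:
  χ_A(x) = (x - 1)^5

Step 2 — compute geometric multiplicities via the rank-nullity identity g(λ) = n − rank(A − λI):
  rank(A − (1)·I) = 2, so dim ker(A − (1)·I) = n − 2 = 3

Summary:
  λ = 1: algebraic multiplicity = 5, geometric multiplicity = 3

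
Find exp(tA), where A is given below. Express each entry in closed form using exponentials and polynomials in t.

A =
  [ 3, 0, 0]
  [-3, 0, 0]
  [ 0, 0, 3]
e^{tA} =
  [exp(3*t), 0, 0]
  [1 - exp(3*t), 1, 0]
  [0, 0, exp(3*t)]

Strategy: write A = P · J · P⁻¹ where J is a Jordan canonical form, so e^{tA} = P · e^{tJ} · P⁻¹, and e^{tJ} can be computed block-by-block.

A has Jordan form
J =
  [0, 0, 0]
  [0, 3, 0]
  [0, 0, 3]
(up to reordering of blocks).

Per-block formulas:
  For a 1×1 block at λ = 3: exp(t · [3]) = [e^(3t)].
  For a 1×1 block at λ = 0: exp(t · [0]) = [e^(0t)].

After assembling e^{tJ} and conjugating by P, we get:

e^{tA} =
  [exp(3*t), 0, 0]
  [1 - exp(3*t), 1, 0]
  [0, 0, exp(3*t)]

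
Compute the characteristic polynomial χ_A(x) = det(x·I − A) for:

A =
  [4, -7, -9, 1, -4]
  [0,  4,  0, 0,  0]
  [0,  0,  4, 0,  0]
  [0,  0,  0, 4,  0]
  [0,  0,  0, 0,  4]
x^5 - 20*x^4 + 160*x^3 - 640*x^2 + 1280*x - 1024

Expanding det(x·I − A) (e.g. by cofactor expansion or by noting that A is similar to its Jordan form J, which has the same characteristic polynomial as A) gives
  χ_A(x) = x^5 - 20*x^4 + 160*x^3 - 640*x^2 + 1280*x - 1024
which factors as (x - 4)^5. The eigenvalues (with algebraic multiplicities) are λ = 4 with multiplicity 5.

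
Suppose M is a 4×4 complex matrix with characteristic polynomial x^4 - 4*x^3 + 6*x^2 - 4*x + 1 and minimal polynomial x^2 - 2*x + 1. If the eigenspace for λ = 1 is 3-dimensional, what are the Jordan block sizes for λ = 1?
Block sizes for λ = 1: [2, 1, 1]

Step 1 — from the characteristic polynomial, algebraic multiplicity of λ = 1 is 4. From dim ker(M − (1)·I) = 3, there are exactly 3 Jordan blocks for λ = 1.
Step 2 — from the minimal polynomial, the factor (x − 1)^2 tells us the largest block for λ = 1 has size 2.
Step 3 — with total size 4, 3 blocks, and largest block 2, the block sizes (in nonincreasing order) are [2, 1, 1].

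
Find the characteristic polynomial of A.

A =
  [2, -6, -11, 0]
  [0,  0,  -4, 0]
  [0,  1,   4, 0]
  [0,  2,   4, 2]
x^4 - 8*x^3 + 24*x^2 - 32*x + 16

Expanding det(x·I − A) (e.g. by cofactor expansion or by noting that A is similar to its Jordan form J, which has the same characteristic polynomial as A) gives
  χ_A(x) = x^4 - 8*x^3 + 24*x^2 - 32*x + 16
which factors as (x - 2)^4. The eigenvalues (with algebraic multiplicities) are λ = 2 with multiplicity 4.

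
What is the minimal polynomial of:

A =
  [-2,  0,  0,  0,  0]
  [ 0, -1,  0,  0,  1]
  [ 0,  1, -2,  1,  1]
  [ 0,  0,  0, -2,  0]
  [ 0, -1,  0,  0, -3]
x^2 + 4*x + 4

The characteristic polynomial is χ_A(x) = (x + 2)^5, so the eigenvalues are known. The minimal polynomial is
  m_A(x) = Π_λ (x − λ)^{k_λ}
where k_λ is the size of the *largest* Jordan block for λ (equivalently, the smallest k with (A − λI)^k v = 0 for every generalised eigenvector v of λ).

  λ = -2: largest Jordan block has size 2, contributing (x + 2)^2

So m_A(x) = (x + 2)^2 = x^2 + 4*x + 4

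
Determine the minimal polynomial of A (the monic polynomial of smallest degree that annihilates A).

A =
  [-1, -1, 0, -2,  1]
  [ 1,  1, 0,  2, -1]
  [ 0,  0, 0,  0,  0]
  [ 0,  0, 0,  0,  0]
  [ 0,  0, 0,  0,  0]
x^2

The characteristic polynomial is χ_A(x) = x^5, so the eigenvalues are known. The minimal polynomial is
  m_A(x) = Π_λ (x − λ)^{k_λ}
where k_λ is the size of the *largest* Jordan block for λ (equivalently, the smallest k with (A − λI)^k v = 0 for every generalised eigenvector v of λ).

  λ = 0: largest Jordan block has size 2, contributing (x − 0)^2

So m_A(x) = x^2 = x^2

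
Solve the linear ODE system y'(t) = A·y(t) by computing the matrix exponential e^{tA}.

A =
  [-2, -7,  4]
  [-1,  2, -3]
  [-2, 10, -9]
e^{tA} =
  [t*exp(-3*t) + exp(-3*t), -t^2*exp(-3*t) - 7*t*exp(-3*t), t^2*exp(-3*t)/2 + 4*t*exp(-3*t)]
  [-t*exp(-3*t), t^2*exp(-3*t) + 5*t*exp(-3*t) + exp(-3*t), -t^2*exp(-3*t)/2 - 3*t*exp(-3*t)]
  [-2*t*exp(-3*t), 2*t^2*exp(-3*t) + 10*t*exp(-3*t), -t^2*exp(-3*t) - 6*t*exp(-3*t) + exp(-3*t)]

Strategy: write A = P · J · P⁻¹ where J is a Jordan canonical form, so e^{tA} = P · e^{tJ} · P⁻¹, and e^{tJ} can be computed block-by-block.

A has Jordan form
J =
  [-3,  1,  0]
  [ 0, -3,  1]
  [ 0,  0, -3]
(up to reordering of blocks).

Per-block formulas:
  For a 3×3 Jordan block J_3(-3): exp(t · J_3(-3)) = e^(-3t)·(I + t·N + (t^2/2)·N^2), where N is the 3×3 nilpotent shift.

After assembling e^{tJ} and conjugating by P, we get:

e^{tA} =
  [t*exp(-3*t) + exp(-3*t), -t^2*exp(-3*t) - 7*t*exp(-3*t), t^2*exp(-3*t)/2 + 4*t*exp(-3*t)]
  [-t*exp(-3*t), t^2*exp(-3*t) + 5*t*exp(-3*t) + exp(-3*t), -t^2*exp(-3*t)/2 - 3*t*exp(-3*t)]
  [-2*t*exp(-3*t), 2*t^2*exp(-3*t) + 10*t*exp(-3*t), -t^2*exp(-3*t) - 6*t*exp(-3*t) + exp(-3*t)]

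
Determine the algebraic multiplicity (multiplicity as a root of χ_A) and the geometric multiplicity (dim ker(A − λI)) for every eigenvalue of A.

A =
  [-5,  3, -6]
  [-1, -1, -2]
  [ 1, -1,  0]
λ = -2: alg = 3, geom = 2

Step 1 — factor the characteristic polynomial to read off the algebraic multiplicities:
  χ_A(x) = (x + 2)^3

Step 2 — compute geometric multiplicities via the rank-nullity identity g(λ) = n − rank(A − λI):
  rank(A − (-2)·I) = 1, so dim ker(A − (-2)·I) = n − 1 = 2

Summary:
  λ = -2: algebraic multiplicity = 3, geometric multiplicity = 2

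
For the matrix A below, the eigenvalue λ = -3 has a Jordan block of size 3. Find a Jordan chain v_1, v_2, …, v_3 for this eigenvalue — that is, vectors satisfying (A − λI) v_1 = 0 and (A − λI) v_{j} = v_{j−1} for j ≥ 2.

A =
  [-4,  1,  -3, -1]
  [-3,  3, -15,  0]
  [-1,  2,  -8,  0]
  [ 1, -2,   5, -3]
A Jordan chain for λ = -3 of length 3:
v_1 = (1, 3, 1, -1)ᵀ
v_2 = (1, 6, 2, -2)ᵀ
v_3 = (0, 1, 0, 0)ᵀ

Let N = A − (-3)·I. We want v_3 with N^3 v_3 = 0 but N^2 v_3 ≠ 0; then v_{j-1} := N · v_j for j = 3, …, 2.

Pick v_3 = (0, 1, 0, 0)ᵀ.
Then v_2 = N · v_3 = (1, 6, 2, -2)ᵀ.
Then v_1 = N · v_2 = (1, 3, 1, -1)ᵀ.

Sanity check: (A − (-3)·I) v_1 = (0, 0, 0, 0)ᵀ = 0. ✓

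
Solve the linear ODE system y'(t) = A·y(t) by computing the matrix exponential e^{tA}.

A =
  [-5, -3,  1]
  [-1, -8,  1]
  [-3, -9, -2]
e^{tA} =
  [exp(-5*t), -3*t*exp(-5*t), t*exp(-5*t)]
  [-t*exp(-5*t), 3*t^2*exp(-5*t)/2 - 3*t*exp(-5*t) + exp(-5*t), -t^2*exp(-5*t)/2 + t*exp(-5*t)]
  [-3*t*exp(-5*t), 9*t^2*exp(-5*t)/2 - 9*t*exp(-5*t), -3*t^2*exp(-5*t)/2 + 3*t*exp(-5*t) + exp(-5*t)]

Strategy: write A = P · J · P⁻¹ where J is a Jordan canonical form, so e^{tA} = P · e^{tJ} · P⁻¹, and e^{tJ} can be computed block-by-block.

A has Jordan form
J =
  [-5,  1,  0]
  [ 0, -5,  1]
  [ 0,  0, -5]
(up to reordering of blocks).

Per-block formulas:
  For a 3×3 Jordan block J_3(-5): exp(t · J_3(-5)) = e^(-5t)·(I + t·N + (t^2/2)·N^2), where N is the 3×3 nilpotent shift.

After assembling e^{tJ} and conjugating by P, we get:

e^{tA} =
  [exp(-5*t), -3*t*exp(-5*t), t*exp(-5*t)]
  [-t*exp(-5*t), 3*t^2*exp(-5*t)/2 - 3*t*exp(-5*t) + exp(-5*t), -t^2*exp(-5*t)/2 + t*exp(-5*t)]
  [-3*t*exp(-5*t), 9*t^2*exp(-5*t)/2 - 9*t*exp(-5*t), -3*t^2*exp(-5*t)/2 + 3*t*exp(-5*t) + exp(-5*t)]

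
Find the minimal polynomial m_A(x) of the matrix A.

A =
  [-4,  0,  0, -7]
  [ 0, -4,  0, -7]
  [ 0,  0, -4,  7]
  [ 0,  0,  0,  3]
x^2 + x - 12

The characteristic polynomial is χ_A(x) = (x - 3)*(x + 4)^3, so the eigenvalues are known. The minimal polynomial is
  m_A(x) = Π_λ (x − λ)^{k_λ}
where k_λ is the size of the *largest* Jordan block for λ (equivalently, the smallest k with (A − λI)^k v = 0 for every generalised eigenvector v of λ).

  λ = -4: largest Jordan block has size 1, contributing (x + 4)
  λ = 3: largest Jordan block has size 1, contributing (x − 3)

So m_A(x) = (x - 3)*(x + 4) = x^2 + x - 12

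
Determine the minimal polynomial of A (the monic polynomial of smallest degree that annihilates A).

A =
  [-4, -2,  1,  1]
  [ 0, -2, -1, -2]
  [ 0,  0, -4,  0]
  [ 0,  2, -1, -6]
x^3 + 12*x^2 + 48*x + 64

The characteristic polynomial is χ_A(x) = (x + 4)^4, so the eigenvalues are known. The minimal polynomial is
  m_A(x) = Π_λ (x − λ)^{k_λ}
where k_λ is the size of the *largest* Jordan block for λ (equivalently, the smallest k with (A − λI)^k v = 0 for every generalised eigenvector v of λ).

  λ = -4: largest Jordan block has size 3, contributing (x + 4)^3

So m_A(x) = (x + 4)^3 = x^3 + 12*x^2 + 48*x + 64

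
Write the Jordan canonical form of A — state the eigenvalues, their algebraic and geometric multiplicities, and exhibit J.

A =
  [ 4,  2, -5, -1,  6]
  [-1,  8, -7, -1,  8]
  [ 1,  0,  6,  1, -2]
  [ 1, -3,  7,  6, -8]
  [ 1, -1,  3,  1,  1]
J_3(5) ⊕ J_1(5) ⊕ J_1(5)

The characteristic polynomial is
  det(x·I − A) = x^5 - 25*x^4 + 250*x^3 - 1250*x^2 + 3125*x - 3125 = (x - 5)^5

Eigenvalues and multiplicities (the geometric multiplicity of λ is n − rank(A − λI), which equals the number of Jordan blocks for λ):
  λ = 5: algebraic multiplicity = 5, geometric multiplicity = 3

Determining the block sizes for each eigenvalue:
  λ = 5: with am = 5 and gm = 3, the partition is not yet determined (e.g. several partitions of 5 into 3 parts exist). Let N = A − (5)·I. Computing rank(N^1) = 2, rank(N^2) = 1, rank(N^3) = 0; the number of blocks of size ≥ j is rank(N^{j−1}) − rank(N^j), giving [3, 1, 1]. So we have 1 block(s) of size 3, 2 block(s) of size 1 → block sizes [3, 1, 1]

Assembling the blocks gives a Jordan form
J =
  [5, 1, 0, 0, 0]
  [0, 5, 1, 0, 0]
  [0, 0, 5, 0, 0]
  [0, 0, 0, 5, 0]
  [0, 0, 0, 0, 5]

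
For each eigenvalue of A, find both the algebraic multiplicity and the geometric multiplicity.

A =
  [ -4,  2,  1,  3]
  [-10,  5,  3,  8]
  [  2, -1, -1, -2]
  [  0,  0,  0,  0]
λ = 0: alg = 4, geom = 2

Step 1 — factor the characteristic polynomial to read off the algebraic multiplicities:
  χ_A(x) = x^4

Step 2 — compute geometric multiplicities via the rank-nullity identity g(λ) = n − rank(A − λI):
  rank(A − (0)·I) = 2, so dim ker(A − (0)·I) = n − 2 = 2

Summary:
  λ = 0: algebraic multiplicity = 4, geometric multiplicity = 2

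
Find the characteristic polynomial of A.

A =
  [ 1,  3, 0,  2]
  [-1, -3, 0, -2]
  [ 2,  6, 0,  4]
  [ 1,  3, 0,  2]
x^4

Expanding det(x·I − A) (e.g. by cofactor expansion or by noting that A is similar to its Jordan form J, which has the same characteristic polynomial as A) gives
  χ_A(x) = x^4
which factors as x^4. The eigenvalues (with algebraic multiplicities) are λ = 0 with multiplicity 4.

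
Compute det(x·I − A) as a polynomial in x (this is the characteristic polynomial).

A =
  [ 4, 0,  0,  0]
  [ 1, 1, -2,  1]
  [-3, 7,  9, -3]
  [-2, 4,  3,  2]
x^4 - 16*x^3 + 96*x^2 - 256*x + 256

Expanding det(x·I − A) (e.g. by cofactor expansion or by noting that A is similar to its Jordan form J, which has the same characteristic polynomial as A) gives
  χ_A(x) = x^4 - 16*x^3 + 96*x^2 - 256*x + 256
which factors as (x - 4)^4. The eigenvalues (with algebraic multiplicities) are λ = 4 with multiplicity 4.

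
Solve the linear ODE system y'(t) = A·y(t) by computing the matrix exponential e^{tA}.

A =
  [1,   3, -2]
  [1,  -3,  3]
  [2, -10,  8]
e^{tA} =
  [-t*exp(2*t) + exp(2*t), t^2*exp(2*t) + 3*t*exp(2*t), -t^2*exp(2*t)/2 - 2*t*exp(2*t)]
  [t*exp(2*t), -t^2*exp(2*t) - 5*t*exp(2*t) + exp(2*t), t^2*exp(2*t)/2 + 3*t*exp(2*t)]
  [2*t*exp(2*t), -2*t^2*exp(2*t) - 10*t*exp(2*t), t^2*exp(2*t) + 6*t*exp(2*t) + exp(2*t)]

Strategy: write A = P · J · P⁻¹ where J is a Jordan canonical form, so e^{tA} = P · e^{tJ} · P⁻¹, and e^{tJ} can be computed block-by-block.

A has Jordan form
J =
  [2, 1, 0]
  [0, 2, 1]
  [0, 0, 2]
(up to reordering of blocks).

Per-block formulas:
  For a 3×3 Jordan block J_3(2): exp(t · J_3(2)) = e^(2t)·(I + t·N + (t^2/2)·N^2), where N is the 3×3 nilpotent shift.

After assembling e^{tJ} and conjugating by P, we get:

e^{tA} =
  [-t*exp(2*t) + exp(2*t), t^2*exp(2*t) + 3*t*exp(2*t), -t^2*exp(2*t)/2 - 2*t*exp(2*t)]
  [t*exp(2*t), -t^2*exp(2*t) - 5*t*exp(2*t) + exp(2*t), t^2*exp(2*t)/2 + 3*t*exp(2*t)]
  [2*t*exp(2*t), -2*t^2*exp(2*t) - 10*t*exp(2*t), t^2*exp(2*t) + 6*t*exp(2*t) + exp(2*t)]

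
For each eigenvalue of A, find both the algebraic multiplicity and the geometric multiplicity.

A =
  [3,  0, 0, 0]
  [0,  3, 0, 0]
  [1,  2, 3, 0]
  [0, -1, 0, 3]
λ = 3: alg = 4, geom = 2

Step 1 — factor the characteristic polynomial to read off the algebraic multiplicities:
  χ_A(x) = (x - 3)^4

Step 2 — compute geometric multiplicities via the rank-nullity identity g(λ) = n − rank(A − λI):
  rank(A − (3)·I) = 2, so dim ker(A − (3)·I) = n − 2 = 2

Summary:
  λ = 3: algebraic multiplicity = 4, geometric multiplicity = 2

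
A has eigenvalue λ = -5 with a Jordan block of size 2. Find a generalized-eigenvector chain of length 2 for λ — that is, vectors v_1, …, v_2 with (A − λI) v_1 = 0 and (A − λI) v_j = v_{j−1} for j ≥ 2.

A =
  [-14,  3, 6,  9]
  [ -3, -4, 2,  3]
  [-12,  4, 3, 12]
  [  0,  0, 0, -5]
A Jordan chain for λ = -5 of length 2:
v_1 = (-9, -3, -12, 0)ᵀ
v_2 = (1, 0, 0, 0)ᵀ

Let N = A − (-5)·I. We want v_2 with N^2 v_2 = 0 but N^1 v_2 ≠ 0; then v_{j-1} := N · v_j for j = 2, …, 2.

Pick v_2 = (1, 0, 0, 0)ᵀ.
Then v_1 = N · v_2 = (-9, -3, -12, 0)ᵀ.

Sanity check: (A − (-5)·I) v_1 = (0, 0, 0, 0)ᵀ = 0. ✓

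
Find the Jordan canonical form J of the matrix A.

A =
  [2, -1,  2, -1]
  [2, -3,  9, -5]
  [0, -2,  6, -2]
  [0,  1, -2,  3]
J_3(2) ⊕ J_1(2)

The characteristic polynomial is
  det(x·I − A) = x^4 - 8*x^3 + 24*x^2 - 32*x + 16 = (x - 2)^4

Eigenvalues and multiplicities (the geometric multiplicity of λ is n − rank(A − λI), which equals the number of Jordan blocks for λ):
  λ = 2: algebraic multiplicity = 4, geometric multiplicity = 2

Determining the block sizes for each eigenvalue:
  λ = 2: with am = 4 and gm = 2, the partition is not yet determined (e.g. several partitions of 4 into 2 parts exist). Let N = A − (2)·I. Computing rank(N^1) = 2, rank(N^2) = 1, rank(N^3) = 0; the number of blocks of size ≥ j is rank(N^{j−1}) − rank(N^j), giving [2, 1, 1]. So we have 1 block(s) of size 3, 1 block(s) of size 1 → block sizes [3, 1]

Assembling the blocks gives a Jordan form
J =
  [2, 1, 0, 0]
  [0, 2, 1, 0]
  [0, 0, 2, 0]
  [0, 0, 0, 2]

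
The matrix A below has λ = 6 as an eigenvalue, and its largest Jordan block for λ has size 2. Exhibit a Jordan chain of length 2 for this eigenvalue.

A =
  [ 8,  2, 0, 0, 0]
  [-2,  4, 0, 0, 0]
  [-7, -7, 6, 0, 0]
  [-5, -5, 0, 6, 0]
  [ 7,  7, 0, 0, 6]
A Jordan chain for λ = 6 of length 2:
v_1 = (2, -2, -7, -5, 7)ᵀ
v_2 = (1, 0, 0, 0, 0)ᵀ

Let N = A − (6)·I. We want v_2 with N^2 v_2 = 0 but N^1 v_2 ≠ 0; then v_{j-1} := N · v_j for j = 2, …, 2.

Pick v_2 = (1, 0, 0, 0, 0)ᵀ.
Then v_1 = N · v_2 = (2, -2, -7, -5, 7)ᵀ.

Sanity check: (A − (6)·I) v_1 = (0, 0, 0, 0, 0)ᵀ = 0. ✓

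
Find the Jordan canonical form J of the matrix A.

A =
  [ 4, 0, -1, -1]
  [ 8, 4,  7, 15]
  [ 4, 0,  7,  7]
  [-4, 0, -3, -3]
J_1(0) ⊕ J_2(4) ⊕ J_1(4)

The characteristic polynomial is
  det(x·I − A) = x^4 - 12*x^3 + 48*x^2 - 64*x = x*(x - 4)^3

Eigenvalues and multiplicities (the geometric multiplicity of λ is n − rank(A − λI), which equals the number of Jordan blocks for λ):
  λ = 0: algebraic multiplicity = 1, geometric multiplicity = 1
  λ = 4: algebraic multiplicity = 3, geometric multiplicity = 2

Determining the block sizes for each eigenvalue:
  λ = 0: one block (gm = 1), so the single block has size am = 1 → block sizes [1]
  λ = 4: 2 blocks summing to 3 forces exactly one block of size 2 and the rest size 1 → block sizes [2, 1]

Assembling the blocks gives a Jordan form
J =
  [0, 0, 0, 0]
  [0, 4, 1, 0]
  [0, 0, 4, 0]
  [0, 0, 0, 4]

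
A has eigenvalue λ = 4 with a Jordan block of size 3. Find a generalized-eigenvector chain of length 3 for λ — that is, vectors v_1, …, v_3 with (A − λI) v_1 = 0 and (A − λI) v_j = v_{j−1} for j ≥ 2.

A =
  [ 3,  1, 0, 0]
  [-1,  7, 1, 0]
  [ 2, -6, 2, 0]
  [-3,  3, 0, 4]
A Jordan chain for λ = 4 of length 3:
v_1 = (2, 2, -4, 6)ᵀ
v_2 = (1, 3, -6, 3)ᵀ
v_3 = (0, 1, 0, 0)ᵀ

Let N = A − (4)·I. We want v_3 with N^3 v_3 = 0 but N^2 v_3 ≠ 0; then v_{j-1} := N · v_j for j = 3, …, 2.

Pick v_3 = (0, 1, 0, 0)ᵀ.
Then v_2 = N · v_3 = (1, 3, -6, 3)ᵀ.
Then v_1 = N · v_2 = (2, 2, -4, 6)ᵀ.

Sanity check: (A − (4)·I) v_1 = (0, 0, 0, 0)ᵀ = 0. ✓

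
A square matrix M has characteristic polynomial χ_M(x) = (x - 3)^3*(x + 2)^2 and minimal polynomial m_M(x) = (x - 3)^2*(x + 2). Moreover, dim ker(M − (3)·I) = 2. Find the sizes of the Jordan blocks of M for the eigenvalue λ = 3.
Block sizes for λ = 3: [2, 1]

Step 1 — from the characteristic polynomial, algebraic multiplicity of λ = 3 is 3. From dim ker(M − (3)·I) = 2, there are exactly 2 Jordan blocks for λ = 3.
Step 2 — from the minimal polynomial, the factor (x − 3)^2 tells us the largest block for λ = 3 has size 2.
Step 3 — with total size 3, 2 blocks, and largest block 2, the block sizes (in nonincreasing order) are [2, 1].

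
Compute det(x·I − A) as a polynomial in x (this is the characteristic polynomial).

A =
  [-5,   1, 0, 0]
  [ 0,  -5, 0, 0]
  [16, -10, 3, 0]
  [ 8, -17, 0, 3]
x^4 + 4*x^3 - 26*x^2 - 60*x + 225

Expanding det(x·I − A) (e.g. by cofactor expansion or by noting that A is similar to its Jordan form J, which has the same characteristic polynomial as A) gives
  χ_A(x) = x^4 + 4*x^3 - 26*x^2 - 60*x + 225
which factors as (x - 3)^2*(x + 5)^2. The eigenvalues (with algebraic multiplicities) are λ = -5 with multiplicity 2, λ = 3 with multiplicity 2.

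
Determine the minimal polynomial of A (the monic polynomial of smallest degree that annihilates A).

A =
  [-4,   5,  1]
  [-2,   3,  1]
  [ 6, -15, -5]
x^2 + 4*x + 4

The characteristic polynomial is χ_A(x) = (x + 2)^3, so the eigenvalues are known. The minimal polynomial is
  m_A(x) = Π_λ (x − λ)^{k_λ}
where k_λ is the size of the *largest* Jordan block for λ (equivalently, the smallest k with (A − λI)^k v = 0 for every generalised eigenvector v of λ).

  λ = -2: largest Jordan block has size 2, contributing (x + 2)^2

So m_A(x) = (x + 2)^2 = x^2 + 4*x + 4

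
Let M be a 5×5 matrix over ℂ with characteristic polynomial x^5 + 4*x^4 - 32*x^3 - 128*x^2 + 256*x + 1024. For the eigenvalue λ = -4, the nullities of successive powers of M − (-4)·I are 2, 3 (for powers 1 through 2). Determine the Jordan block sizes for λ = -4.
Block sizes for λ = -4: [2, 1]

From the dimensions of kernels of powers, the number of Jordan blocks of size at least j is d_j − d_{j−1} where d_j = dim ker(N^j) (with d_0 = 0). Computing the differences gives [2, 1].
The number of blocks of size exactly k is (#blocks of size ≥ k) − (#blocks of size ≥ k + 1), so the partition is: 1 block(s) of size 1, 1 block(s) of size 2.
In nonincreasing order the block sizes are [2, 1].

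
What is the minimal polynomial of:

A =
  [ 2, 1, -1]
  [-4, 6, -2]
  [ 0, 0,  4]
x^2 - 8*x + 16

The characteristic polynomial is χ_A(x) = (x - 4)^3, so the eigenvalues are known. The minimal polynomial is
  m_A(x) = Π_λ (x − λ)^{k_λ}
where k_λ is the size of the *largest* Jordan block for λ (equivalently, the smallest k with (A − λI)^k v = 0 for every generalised eigenvector v of λ).

  λ = 4: largest Jordan block has size 2, contributing (x − 4)^2

So m_A(x) = (x - 4)^2 = x^2 - 8*x + 16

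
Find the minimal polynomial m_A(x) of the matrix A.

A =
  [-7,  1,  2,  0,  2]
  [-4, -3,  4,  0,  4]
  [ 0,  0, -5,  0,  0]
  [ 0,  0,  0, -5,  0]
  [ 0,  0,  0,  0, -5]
x^2 + 10*x + 25

The characteristic polynomial is χ_A(x) = (x + 5)^5, so the eigenvalues are known. The minimal polynomial is
  m_A(x) = Π_λ (x − λ)^{k_λ}
where k_λ is the size of the *largest* Jordan block for λ (equivalently, the smallest k with (A − λI)^k v = 0 for every generalised eigenvector v of λ).

  λ = -5: largest Jordan block has size 2, contributing (x + 5)^2

So m_A(x) = (x + 5)^2 = x^2 + 10*x + 25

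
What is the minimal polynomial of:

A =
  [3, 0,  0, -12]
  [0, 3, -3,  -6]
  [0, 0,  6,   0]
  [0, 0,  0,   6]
x^2 - 9*x + 18

The characteristic polynomial is χ_A(x) = (x - 6)^2*(x - 3)^2, so the eigenvalues are known. The minimal polynomial is
  m_A(x) = Π_λ (x − λ)^{k_λ}
where k_λ is the size of the *largest* Jordan block for λ (equivalently, the smallest k with (A − λI)^k v = 0 for every generalised eigenvector v of λ).

  λ = 3: largest Jordan block has size 1, contributing (x − 3)
  λ = 6: largest Jordan block has size 1, contributing (x − 6)

So m_A(x) = (x - 6)*(x - 3) = x^2 - 9*x + 18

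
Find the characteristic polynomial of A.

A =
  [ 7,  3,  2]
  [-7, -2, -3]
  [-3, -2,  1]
x^3 - 6*x^2 + 12*x - 8

Expanding det(x·I − A) (e.g. by cofactor expansion or by noting that A is similar to its Jordan form J, which has the same characteristic polynomial as A) gives
  χ_A(x) = x^3 - 6*x^2 + 12*x - 8
which factors as (x - 2)^3. The eigenvalues (with algebraic multiplicities) are λ = 2 with multiplicity 3.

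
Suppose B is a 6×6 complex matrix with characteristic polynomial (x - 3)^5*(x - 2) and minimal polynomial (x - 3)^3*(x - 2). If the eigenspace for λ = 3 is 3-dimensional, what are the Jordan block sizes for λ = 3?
Block sizes for λ = 3: [3, 1, 1]

Step 1 — from the characteristic polynomial, algebraic multiplicity of λ = 3 is 5. From dim ker(B − (3)·I) = 3, there are exactly 3 Jordan blocks for λ = 3.
Step 2 — from the minimal polynomial, the factor (x − 3)^3 tells us the largest block for λ = 3 has size 3.
Step 3 — with total size 5, 3 blocks, and largest block 3, the block sizes (in nonincreasing order) are [3, 1, 1].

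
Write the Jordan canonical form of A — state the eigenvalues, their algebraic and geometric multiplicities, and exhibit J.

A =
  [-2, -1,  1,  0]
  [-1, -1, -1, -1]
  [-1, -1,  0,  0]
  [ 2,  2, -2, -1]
J_3(-1) ⊕ J_1(-1)

The characteristic polynomial is
  det(x·I − A) = x^4 + 4*x^3 + 6*x^2 + 4*x + 1 = (x + 1)^4

Eigenvalues and multiplicities (the geometric multiplicity of λ is n − rank(A − λI), which equals the number of Jordan blocks for λ):
  λ = -1: algebraic multiplicity = 4, geometric multiplicity = 2

Determining the block sizes for each eigenvalue:
  λ = -1: with am = 4 and gm = 2, the partition is not yet determined (e.g. several partitions of 4 into 2 parts exist). Let N = A − (-1)·I. Computing rank(N^1) = 2, rank(N^2) = 1, rank(N^3) = 0; the number of blocks of size ≥ j is rank(N^{j−1}) − rank(N^j), giving [2, 1, 1]. So we have 1 block(s) of size 3, 1 block(s) of size 1 → block sizes [3, 1]

Assembling the blocks gives a Jordan form
J =
  [-1,  1,  0,  0]
  [ 0, -1,  1,  0]
  [ 0,  0, -1,  0]
  [ 0,  0,  0, -1]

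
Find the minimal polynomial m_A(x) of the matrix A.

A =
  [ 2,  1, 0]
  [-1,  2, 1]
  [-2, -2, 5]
x^3 - 9*x^2 + 27*x - 27

The characteristic polynomial is χ_A(x) = (x - 3)^3, so the eigenvalues are known. The minimal polynomial is
  m_A(x) = Π_λ (x − λ)^{k_λ}
where k_λ is the size of the *largest* Jordan block for λ (equivalently, the smallest k with (A − λI)^k v = 0 for every generalised eigenvector v of λ).

  λ = 3: largest Jordan block has size 3, contributing (x − 3)^3

So m_A(x) = (x - 3)^3 = x^3 - 9*x^2 + 27*x - 27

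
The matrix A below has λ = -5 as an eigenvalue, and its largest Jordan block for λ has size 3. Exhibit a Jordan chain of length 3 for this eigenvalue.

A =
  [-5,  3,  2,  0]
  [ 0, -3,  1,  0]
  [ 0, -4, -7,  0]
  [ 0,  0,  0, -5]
A Jordan chain for λ = -5 of length 3:
v_1 = (-2, 0, 0, 0)ᵀ
v_2 = (3, 2, -4, 0)ᵀ
v_3 = (0, 1, 0, 0)ᵀ

Let N = A − (-5)·I. We want v_3 with N^3 v_3 = 0 but N^2 v_3 ≠ 0; then v_{j-1} := N · v_j for j = 3, …, 2.

Pick v_3 = (0, 1, 0, 0)ᵀ.
Then v_2 = N · v_3 = (3, 2, -4, 0)ᵀ.
Then v_1 = N · v_2 = (-2, 0, 0, 0)ᵀ.

Sanity check: (A − (-5)·I) v_1 = (0, 0, 0, 0)ᵀ = 0. ✓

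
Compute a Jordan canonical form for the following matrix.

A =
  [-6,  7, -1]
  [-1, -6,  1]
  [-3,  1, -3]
J_3(-5)

The characteristic polynomial is
  det(x·I − A) = x^3 + 15*x^2 + 75*x + 125 = (x + 5)^3

Eigenvalues and multiplicities (the geometric multiplicity of λ is n − rank(A − λI), which equals the number of Jordan blocks for λ):
  λ = -5: algebraic multiplicity = 3, geometric multiplicity = 1

Determining the block sizes for each eigenvalue:
  λ = -5: one block (gm = 1), so the single block has size am = 3 → block sizes [3]

Assembling the blocks gives a Jordan form
J =
  [-5,  1,  0]
  [ 0, -5,  1]
  [ 0,  0, -5]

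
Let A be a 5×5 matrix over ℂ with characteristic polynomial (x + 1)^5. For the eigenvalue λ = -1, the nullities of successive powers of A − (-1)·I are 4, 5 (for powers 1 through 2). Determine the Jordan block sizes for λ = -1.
Block sizes for λ = -1: [2, 1, 1, 1]

From the dimensions of kernels of powers, the number of Jordan blocks of size at least j is d_j − d_{j−1} where d_j = dim ker(N^j) (with d_0 = 0). Computing the differences gives [4, 1].
The number of blocks of size exactly k is (#blocks of size ≥ k) − (#blocks of size ≥ k + 1), so the partition is: 3 block(s) of size 1, 1 block(s) of size 2.
In nonincreasing order the block sizes are [2, 1, 1, 1].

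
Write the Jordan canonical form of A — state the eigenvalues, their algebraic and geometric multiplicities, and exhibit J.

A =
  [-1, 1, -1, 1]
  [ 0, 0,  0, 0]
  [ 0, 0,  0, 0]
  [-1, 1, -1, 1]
J_2(0) ⊕ J_1(0) ⊕ J_1(0)

The characteristic polynomial is
  det(x·I − A) = x^4

Eigenvalues and multiplicities (the geometric multiplicity of λ is n − rank(A − λI), which equals the number of Jordan blocks for λ):
  λ = 0: algebraic multiplicity = 4, geometric multiplicity = 3

Determining the block sizes for each eigenvalue:
  λ = 0: 3 blocks summing to 4 forces exactly one block of size 2 and the rest size 1 → block sizes [2, 1, 1]

Assembling the blocks gives a Jordan form
J =
  [0, 1, 0, 0]
  [0, 0, 0, 0]
  [0, 0, 0, 0]
  [0, 0, 0, 0]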